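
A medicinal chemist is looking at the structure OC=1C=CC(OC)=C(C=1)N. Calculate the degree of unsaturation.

Degree of unsaturation = (number of rings) + (number of π bonds).
Ring closures in the SMILES: 1.
π bonds: 3 double bonds (each 1 DoU) → 3 DoU from unsaturation.
Total DoU = 1 + 3 = 4.

4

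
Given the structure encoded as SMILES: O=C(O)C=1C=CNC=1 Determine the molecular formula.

C5H5NO2

Walk through each heavy atom and fill implicit hydrogens from standard valence (C 4, N 3, O 2, S 2, halogen 1):
  atom 1: O, bond orders sum to 2 (valence 2) → 0 H
  atom 2: C, bond orders sum to 4 (valence 4) → 0 H
  atom 3: O, bond orders sum to 1 (valence 2) → 1 H
  atom 4: C, bond orders sum to 4 (valence 4) → 0 H
  atom 5: C, bond orders sum to 3 (valence 4) → 1 H
  atom 6: C, bond orders sum to 3 (valence 4) → 1 H
  atom 7: N, bond orders sum to 2 (valence 3) → 1 H
  atom 8: C, bond orders sum to 3 (valence 4) → 1 H
Totals → C:5, H:5, N:1, O:2.
In Hill order: C5H5NO2.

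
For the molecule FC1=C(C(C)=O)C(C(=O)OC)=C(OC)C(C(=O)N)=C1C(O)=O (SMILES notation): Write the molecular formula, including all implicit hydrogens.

C13H12FNO7

Walk through each heavy atom and fill implicit hydrogens from standard valence (C 4, N 3, O 2, S 2, halogen 1):
  atom 1: F (halogen, monovalent) → 0 H
  atom 2: C, bond orders sum to 4 (valence 4) → 0 H
  atom 3: C, bond orders sum to 4 (valence 4) → 0 H
  atom 4: C, bond orders sum to 4 (valence 4) → 0 H
  atom 5: C, bond orders sum to 1 (valence 4) → 3 H
  atom 6: O, bond orders sum to 2 (valence 2) → 0 H
  atom 7: C, bond orders sum to 4 (valence 4) → 0 H
  atom 8: C, bond orders sum to 4 (valence 4) → 0 H
  atom 9: O, bond orders sum to 2 (valence 2) → 0 H
  atom 10: O, bond orders sum to 2 (valence 2) → 0 H
  atom 11: C, bond orders sum to 1 (valence 4) → 3 H
  atom 12: C, bond orders sum to 4 (valence 4) → 0 H
  atom 13: O, bond orders sum to 2 (valence 2) → 0 H
  atom 14: C, bond orders sum to 1 (valence 4) → 3 H
  atom 15: C, bond orders sum to 4 (valence 4) → 0 H
  atom 16: C, bond orders sum to 4 (valence 4) → 0 H
  atom 17: O, bond orders sum to 2 (valence 2) → 0 H
  atom 18: N, bond orders sum to 1 (valence 3) → 2 H
  atom 19: C, bond orders sum to 4 (valence 4) → 0 H
  atom 20: C, bond orders sum to 4 (valence 4) → 0 H
  atom 21: O, bond orders sum to 1 (valence 2) → 1 H
  atom 22: O, bond orders sum to 2 (valence 2) → 0 H
Totals → C:13, H:12, F:1, N:1, O:7.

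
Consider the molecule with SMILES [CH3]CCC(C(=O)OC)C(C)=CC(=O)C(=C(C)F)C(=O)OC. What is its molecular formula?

Walk through each heavy atom and fill implicit hydrogens from standard valence (C 4, N 3, O 2, S 2, halogen 1):
  atom 1: C with explicit H count 3
  atom 2: C, bond orders sum to 2 (valence 4) → 2 H
  atom 3: C, bond orders sum to 2 (valence 4) → 2 H
  atom 4: C, bond orders sum to 3 (valence 4) → 1 H
  atom 5: C, bond orders sum to 4 (valence 4) → 0 H
  atom 6: O, bond orders sum to 2 (valence 2) → 0 H
  atom 7: O, bond orders sum to 2 (valence 2) → 0 H
  atom 8: C, bond orders sum to 1 (valence 4) → 3 H
  atom 9: C, bond orders sum to 4 (valence 4) → 0 H
  atom 10: C, bond orders sum to 1 (valence 4) → 3 H
  atom 11: C, bond orders sum to 3 (valence 4) → 1 H
  atom 12: C, bond orders sum to 4 (valence 4) → 0 H
  atom 13: O, bond orders sum to 2 (valence 2) → 0 H
  atom 14: C, bond orders sum to 4 (valence 4) → 0 H
  atom 15: C, bond orders sum to 4 (valence 4) → 0 H
  atom 16: C, bond orders sum to 1 (valence 4) → 3 H
  atom 17: F (halogen, monovalent) → 0 H
  atom 18: C, bond orders sum to 4 (valence 4) → 0 H
  atom 19: O, bond orders sum to 2 (valence 2) → 0 H
  atom 20: O, bond orders sum to 2 (valence 2) → 0 H
  atom 21: C, bond orders sum to 1 (valence 4) → 3 H
Totals → C:15, H:21, F:1, O:5.

C15H21FO5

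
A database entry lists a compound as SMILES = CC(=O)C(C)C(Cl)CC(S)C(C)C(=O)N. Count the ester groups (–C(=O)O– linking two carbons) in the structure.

0

Scan the SMILES for the ester motif — none present.
Groups that are present: 1 amide, 1 ketone, 1 thiol.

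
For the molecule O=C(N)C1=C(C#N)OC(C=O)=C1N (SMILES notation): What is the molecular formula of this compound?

C7H5N3O3

Walk through each heavy atom and fill implicit hydrogens from standard valence (C 4, N 3, O 2, S 2, halogen 1):
  atom 1: O, bond orders sum to 2 (valence 2) → 0 H
  atom 2: C, bond orders sum to 4 (valence 4) → 0 H
  atom 3: N, bond orders sum to 1 (valence 3) → 2 H
  atom 4: C, bond orders sum to 4 (valence 4) → 0 H
  atom 5: C, bond orders sum to 4 (valence 4) → 0 H
  atom 6: C, bond orders sum to 4 (valence 4) → 0 H
  atom 7: N, bond orders sum to 3 (valence 3) → 0 H
  atom 8: O, bond orders sum to 2 (valence 2) → 0 H
  atom 9: C, bond orders sum to 4 (valence 4) → 0 H
  atom 10: C, bond orders sum to 3 (valence 4) → 1 H
  atom 11: O, bond orders sum to 2 (valence 2) → 0 H
  atom 12: C, bond orders sum to 4 (valence 4) → 0 H
  atom 13: N, bond orders sum to 1 (valence 3) → 2 H
Totals → C:7, H:5, N:3, O:3.
In Hill order: C7H5N3O3.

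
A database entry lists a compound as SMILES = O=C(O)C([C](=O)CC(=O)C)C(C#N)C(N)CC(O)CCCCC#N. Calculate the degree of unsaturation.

Degree of unsaturation = (number of rings) + (number of π bonds).
Ring closures in the SMILES: 0.
π bonds: 3 double bonds (each 1 DoU), 2 triple bonds (each 2 DoU) → 7 DoU from unsaturation.
Total DoU = 0 + 7 = 7.

7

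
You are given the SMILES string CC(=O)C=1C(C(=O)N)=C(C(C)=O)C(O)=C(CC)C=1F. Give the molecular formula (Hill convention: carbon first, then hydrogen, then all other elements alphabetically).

Walk through each heavy atom and fill implicit hydrogens from standard valence (C 4, N 3, O 2, S 2, halogen 1):
  atom 1: C, bond orders sum to 1 (valence 4) → 3 H
  atom 2: C, bond orders sum to 4 (valence 4) → 0 H
  atom 3: O, bond orders sum to 2 (valence 2) → 0 H
  atom 4: C, bond orders sum to 4 (valence 4) → 0 H
  atom 5: C, bond orders sum to 4 (valence 4) → 0 H
  atom 6: C, bond orders sum to 4 (valence 4) → 0 H
  atom 7: O, bond orders sum to 2 (valence 2) → 0 H
  atom 8: N, bond orders sum to 1 (valence 3) → 2 H
  atom 9: C, bond orders sum to 4 (valence 4) → 0 H
  atom 10: C, bond orders sum to 4 (valence 4) → 0 H
  atom 11: C, bond orders sum to 1 (valence 4) → 3 H
  atom 12: O, bond orders sum to 2 (valence 2) → 0 H
  atom 13: C, bond orders sum to 4 (valence 4) → 0 H
  atom 14: O, bond orders sum to 1 (valence 2) → 1 H
  atom 15: C, bond orders sum to 4 (valence 4) → 0 H
  atom 16: C, bond orders sum to 2 (valence 4) → 2 H
  atom 17: C, bond orders sum to 1 (valence 4) → 3 H
  atom 18: C, bond orders sum to 4 (valence 4) → 0 H
  atom 19: F (halogen, monovalent) → 0 H
Totals → C:13, H:14, F:1, N:1, O:4.
In Hill order: C13H14FNO4.

C13H14FNO4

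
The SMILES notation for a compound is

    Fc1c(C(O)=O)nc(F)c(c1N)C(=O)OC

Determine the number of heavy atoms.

Every atom symbol written in the SMILES (organic subset) is one heavy atom; implicit H are not written.
Heavy atoms by element → C:8, F:2, N:2, O:4.
Total: 16.

16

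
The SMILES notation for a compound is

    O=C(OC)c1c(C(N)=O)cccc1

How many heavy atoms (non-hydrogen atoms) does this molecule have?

Every atom symbol written in the SMILES (organic subset) is one heavy atom; implicit H are not written.
Heavy atoms by element → C:9, N:1, O:3.
Total: 13.

13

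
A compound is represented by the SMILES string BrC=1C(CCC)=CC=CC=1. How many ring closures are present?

In SMILES, each pair of matching ring-closure digits denotes one ring-closing bond; the number of such bonds equals the number of independent rings.
Ring-closure bonds here: 1.

1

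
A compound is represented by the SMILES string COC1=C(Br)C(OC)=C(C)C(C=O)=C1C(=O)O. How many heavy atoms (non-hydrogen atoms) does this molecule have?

17

Every atom symbol written in the SMILES (organic subset) is one heavy atom; implicit H are not written.
Heavy atoms by element → Br:1, C:11, O:5.
Total: 17.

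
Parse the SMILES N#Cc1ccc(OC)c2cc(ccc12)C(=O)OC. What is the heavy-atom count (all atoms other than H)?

18

Every atom symbol written in the SMILES (organic subset) is one heavy atom; implicit H are not written.
Heavy atoms by element → C:14, N:1, O:3.
Total: 18.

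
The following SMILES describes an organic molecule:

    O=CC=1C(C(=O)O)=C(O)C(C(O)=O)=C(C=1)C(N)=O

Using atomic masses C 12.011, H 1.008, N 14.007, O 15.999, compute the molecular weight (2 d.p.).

253.17 g/mol

First, the molecular formula is C10H7NO7 (counting implicit H from valence).
  C: 10 × 12.011 = 120.110
  H: 7 × 1.008 = 7.056
  N: 1 × 14.007 = 14.007
  O: 7 × 15.999 = 111.993
Sum: 10×12.011 + 7×1.008 + 1×14.007 + 7×15.999 = 253.166 → 253.17 g/mol.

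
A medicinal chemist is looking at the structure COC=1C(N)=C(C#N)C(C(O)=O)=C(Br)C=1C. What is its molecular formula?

Walk through each heavy atom and fill implicit hydrogens from standard valence (C 4, N 3, O 2, S 2, halogen 1):
  atom 1: C, bond orders sum to 1 (valence 4) → 3 H
  atom 2: O, bond orders sum to 2 (valence 2) → 0 H
  atom 3: C, bond orders sum to 4 (valence 4) → 0 H
  atom 4: C, bond orders sum to 4 (valence 4) → 0 H
  atom 5: N, bond orders sum to 1 (valence 3) → 2 H
  atom 6: C, bond orders sum to 4 (valence 4) → 0 H
  atom 7: C, bond orders sum to 4 (valence 4) → 0 H
  atom 8: N, bond orders sum to 3 (valence 3) → 0 H
  atom 9: C, bond orders sum to 4 (valence 4) → 0 H
  atom 10: C, bond orders sum to 4 (valence 4) → 0 H
  atom 11: O, bond orders sum to 1 (valence 2) → 1 H
  atom 12: O, bond orders sum to 2 (valence 2) → 0 H
  atom 13: C, bond orders sum to 4 (valence 4) → 0 H
  atom 14: Br (halogen, monovalent) → 0 H
  atom 15: C, bond orders sum to 4 (valence 4) → 0 H
  atom 16: C, bond orders sum to 1 (valence 4) → 3 H
Totals → C:10, H:9, Br:1, N:2, O:3.
In Hill order: C10H9BrN2O3.

C10H9BrN2O3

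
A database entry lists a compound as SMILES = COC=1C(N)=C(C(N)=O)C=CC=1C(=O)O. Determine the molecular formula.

Walk through each heavy atom and fill implicit hydrogens from standard valence (C 4, N 3, O 2, S 2, halogen 1):
  atom 1: C, bond orders sum to 1 (valence 4) → 3 H
  atom 2: O, bond orders sum to 2 (valence 2) → 0 H
  atom 3: C, bond orders sum to 4 (valence 4) → 0 H
  atom 4: C, bond orders sum to 4 (valence 4) → 0 H
  atom 5: N, bond orders sum to 1 (valence 3) → 2 H
  atom 6: C, bond orders sum to 4 (valence 4) → 0 H
  atom 7: C, bond orders sum to 4 (valence 4) → 0 H
  atom 8: N, bond orders sum to 1 (valence 3) → 2 H
  atom 9: O, bond orders sum to 2 (valence 2) → 0 H
  atom 10: C, bond orders sum to 3 (valence 4) → 1 H
  atom 11: C, bond orders sum to 3 (valence 4) → 1 H
  atom 12: C, bond orders sum to 4 (valence 4) → 0 H
  atom 13: C, bond orders sum to 4 (valence 4) → 0 H
  atom 14: O, bond orders sum to 2 (valence 2) → 0 H
  atom 15: O, bond orders sum to 1 (valence 2) → 1 H
Totals → C:9, H:10, N:2, O:4.

C9H10N2O4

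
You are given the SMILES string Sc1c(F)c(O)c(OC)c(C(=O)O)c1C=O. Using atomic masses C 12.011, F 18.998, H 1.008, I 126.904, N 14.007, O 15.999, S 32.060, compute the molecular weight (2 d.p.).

First, the molecular formula is C9H7FO5S (counting implicit H from valence).
  C: 9 × 12.011 = 108.099
  F: 1 × 18.998 = 18.998
  H: 7 × 1.008 = 7.056
  O: 5 × 15.999 = 79.995
  S: 1 × 32.060 = 32.060
Sum: 9×12.011 + 1×18.998 + 7×1.008 + 5×15.999 + 1×32.060 = 246.208 → 246.21 g/mol.

246.21 g/mol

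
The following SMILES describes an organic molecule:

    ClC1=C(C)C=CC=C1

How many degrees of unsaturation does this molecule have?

Molecular formula: C7H7Cl.
DoU = (2C + 2 + N − H − X) / 2, where X is the halogen count and O/S are ignored.
    = (2·7 + 2 + 0 − 7 − 1) / 2 = 8 / 2 = 4.

4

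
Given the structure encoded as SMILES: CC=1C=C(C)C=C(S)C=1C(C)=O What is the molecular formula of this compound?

C10H12OS

Walk through each heavy atom and fill implicit hydrogens from standard valence (C 4, N 3, O 2, S 2, halogen 1):
  atom 1: C, bond orders sum to 1 (valence 4) → 3 H
  atom 2: C, bond orders sum to 4 (valence 4) → 0 H
  atom 3: C, bond orders sum to 3 (valence 4) → 1 H
  atom 4: C, bond orders sum to 4 (valence 4) → 0 H
  atom 5: C, bond orders sum to 1 (valence 4) → 3 H
  atom 6: C, bond orders sum to 3 (valence 4) → 1 H
  atom 7: C, bond orders sum to 4 (valence 4) → 0 H
  atom 8: S, bond orders sum to 1 (valence 2) → 1 H
  atom 9: C, bond orders sum to 4 (valence 4) → 0 H
  atom 10: C, bond orders sum to 4 (valence 4) → 0 H
  atom 11: C, bond orders sum to 1 (valence 4) → 3 H
  atom 12: O, bond orders sum to 2 (valence 2) → 0 H
Totals → C:10, H:12, O:1, S:1.
In Hill order: C10H12OS.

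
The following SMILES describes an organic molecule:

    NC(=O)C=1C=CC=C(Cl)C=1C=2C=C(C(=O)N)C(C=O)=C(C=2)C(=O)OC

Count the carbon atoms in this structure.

Count every carbon token in the SMILES (each C, including those in ring-closure positions and inside branches).
Carbon count: 17.

17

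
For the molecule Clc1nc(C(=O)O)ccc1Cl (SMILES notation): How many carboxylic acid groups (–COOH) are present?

1

The carboxylic acid motif appears at heavy-atom position 5 in the SMILES.
Carboxylic acid count: 1.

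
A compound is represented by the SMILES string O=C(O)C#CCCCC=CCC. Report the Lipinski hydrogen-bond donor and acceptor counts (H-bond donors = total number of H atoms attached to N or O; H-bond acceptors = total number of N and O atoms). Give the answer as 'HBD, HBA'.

Donors: find every N or O and count the H atoms it carries.
  atom 1 (O): bond orders sum to 2 → 0 H
  atom 3 (O): bond orders sum to 1 → 1 H
Lipinski HBD = 1.
Acceptors: N atoms = 0, O atoms = 2 → HBA = 2.

1, 2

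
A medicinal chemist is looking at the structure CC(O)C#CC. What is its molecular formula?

Walk through each heavy atom and fill implicit hydrogens from standard valence (C 4, N 3, O 2, S 2, halogen 1):
  atom 1: C, bond orders sum to 1 (valence 4) → 3 H
  atom 2: C, bond orders sum to 3 (valence 4) → 1 H
  atom 3: O, bond orders sum to 1 (valence 2) → 1 H
  atom 4: C, bond orders sum to 4 (valence 4) → 0 H
  atom 5: C, bond orders sum to 4 (valence 4) → 0 H
  atom 6: C, bond orders sum to 1 (valence 4) → 3 H
Totals → C:5, H:8, O:1.

C5H8O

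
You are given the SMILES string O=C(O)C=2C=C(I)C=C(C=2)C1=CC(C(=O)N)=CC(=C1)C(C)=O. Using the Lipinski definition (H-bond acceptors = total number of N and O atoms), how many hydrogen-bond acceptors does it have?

5

N atoms: 1; O atoms: 4.
Lipinski HBA = 1 + 4 = 5.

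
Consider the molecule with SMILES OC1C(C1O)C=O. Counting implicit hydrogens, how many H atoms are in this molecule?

Walk through each heavy atom and fill implicit hydrogens from standard valence (C 4, N 3, O 2, S 2, halogen 1):
  atom 1: O, bond orders sum to 1 (valence 2) → 1 H
  atom 2: C, bond orders sum to 3 (valence 4) → 1 H
  atom 3: C, bond orders sum to 3 (valence 4) → 1 H
  atom 4: C, bond orders sum to 3 (valence 4) → 1 H
  atom 5: O, bond orders sum to 1 (valence 2) → 1 H
  atom 6: C, bond orders sum to 3 (valence 4) → 1 H
  atom 7: O, bond orders sum to 2 (valence 2) → 0 H
Total hydrogens: 6.

6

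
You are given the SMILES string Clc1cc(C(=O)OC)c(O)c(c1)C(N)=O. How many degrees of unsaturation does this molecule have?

Molecular formula: C9H8ClNO4.
DoU = (2C + 2 + N − H − X) / 2, where X is the halogen count and O/S are ignored.
    = (2·9 + 2 + 1 − 8 − 1) / 2 = 12 / 2 = 6.

6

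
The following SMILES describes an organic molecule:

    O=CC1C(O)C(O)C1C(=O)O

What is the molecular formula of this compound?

Walk through each heavy atom and fill implicit hydrogens from standard valence (C 4, N 3, O 2, S 2, halogen 1):
  atom 1: O, bond orders sum to 2 (valence 2) → 0 H
  atom 2: C, bond orders sum to 3 (valence 4) → 1 H
  atom 3: C, bond orders sum to 3 (valence 4) → 1 H
  atom 4: C, bond orders sum to 3 (valence 4) → 1 H
  atom 5: O, bond orders sum to 1 (valence 2) → 1 H
  atom 6: C, bond orders sum to 3 (valence 4) → 1 H
  atom 7: O, bond orders sum to 1 (valence 2) → 1 H
  atom 8: C, bond orders sum to 3 (valence 4) → 1 H
  atom 9: C, bond orders sum to 4 (valence 4) → 0 H
  atom 10: O, bond orders sum to 2 (valence 2) → 0 H
  atom 11: O, bond orders sum to 1 (valence 2) → 1 H
Totals → C:6, H:8, O:5.

C6H8O5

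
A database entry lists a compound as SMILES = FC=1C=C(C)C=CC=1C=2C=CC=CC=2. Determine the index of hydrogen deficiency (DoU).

Degree of unsaturation = (number of rings) + (number of π bonds).
Ring closures in the SMILES: 2.
π bonds: 6 double bonds (each 1 DoU) → 6 DoU from unsaturation.
Total DoU = 2 + 6 = 8.

8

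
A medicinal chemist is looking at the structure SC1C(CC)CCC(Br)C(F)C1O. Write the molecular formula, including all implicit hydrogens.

Walk through each heavy atom and fill implicit hydrogens from standard valence (C 4, N 3, O 2, S 2, halogen 1):
  atom 1: S, bond orders sum to 1 (valence 2) → 1 H
  atom 2: C, bond orders sum to 3 (valence 4) → 1 H
  atom 3: C, bond orders sum to 3 (valence 4) → 1 H
  atom 4: C, bond orders sum to 2 (valence 4) → 2 H
  atom 5: C, bond orders sum to 1 (valence 4) → 3 H
  atom 6: C, bond orders sum to 2 (valence 4) → 2 H
  atom 7: C, bond orders sum to 2 (valence 4) → 2 H
  atom 8: C, bond orders sum to 3 (valence 4) → 1 H
  atom 9: Br (halogen, monovalent) → 0 H
  atom 10: C, bond orders sum to 3 (valence 4) → 1 H
  atom 11: F (halogen, monovalent) → 0 H
  atom 12: C, bond orders sum to 3 (valence 4) → 1 H
  atom 13: O, bond orders sum to 1 (valence 2) → 1 H
Totals → C:9, H:16, Br:1, F:1, O:1, S:1.

C9H16BrFOS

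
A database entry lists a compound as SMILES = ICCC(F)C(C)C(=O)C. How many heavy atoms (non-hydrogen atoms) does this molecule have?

10

Every atom symbol written in the SMILES (organic subset) is one heavy atom; implicit H are not written.
Heavy atoms by element → C:7, F:1, I:1, O:1.
Total: 10.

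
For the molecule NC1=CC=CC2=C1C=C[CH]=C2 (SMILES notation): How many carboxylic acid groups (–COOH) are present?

0

Scan the SMILES for the carboxylic acid motif — none present.
Groups that are present: 1 primary amine.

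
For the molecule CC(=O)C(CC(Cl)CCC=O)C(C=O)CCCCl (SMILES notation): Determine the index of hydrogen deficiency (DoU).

3

Degree of unsaturation = (number of rings) + (number of π bonds).
Ring closures in the SMILES: 0.
π bonds: 3 double bonds (each 1 DoU) → 3 DoU from unsaturation.
Total DoU = 0 + 3 = 3.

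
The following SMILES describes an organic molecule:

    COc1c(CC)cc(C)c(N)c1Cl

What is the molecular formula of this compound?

C10H14ClNO

Walk through each heavy atom and fill implicit hydrogens from standard valence (C 4, N 3, O 2, S 2, halogen 1); for lowercase aromatic atoms, an aromatic c carries 1 H when it has two neighbours and 0 H with three, and aromatic n carries 0 H:
  atom 1: C, bond orders sum to 1 (valence 4) → 3 H
  atom 2: O, bond orders sum to 2 (valence 2) → 0 H
  atom 3: aromatic c, 3 neighbours → 0 H
  atom 4: aromatic c, 3 neighbours → 0 H
  atom 5: C, bond orders sum to 2 (valence 4) → 2 H
  atom 6: C, bond orders sum to 1 (valence 4) → 3 H
  atom 7: aromatic c, 2 neighbours → 1 H
  atom 8: aromatic c, 3 neighbours → 0 H
  atom 9: C, bond orders sum to 1 (valence 4) → 3 H
  atom 10: aromatic c, 3 neighbours → 0 H
  atom 11: N, bond orders sum to 1 (valence 3) → 2 H
  atom 12: aromatic c, 3 neighbours → 0 H
  atom 13: Cl (halogen, monovalent) → 0 H
Totals → C:10, H:14, Cl:1, N:1, O:1.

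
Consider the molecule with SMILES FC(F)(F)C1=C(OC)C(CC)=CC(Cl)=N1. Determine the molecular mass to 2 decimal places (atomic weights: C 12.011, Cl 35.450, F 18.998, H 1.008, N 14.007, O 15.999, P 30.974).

239.62 g/mol

First, the molecular formula is C9H9ClF3NO (counting implicit H from valence).
  C: 9 × 12.011 = 108.099
  Cl: 1 × 35.450 = 35.450
  F: 3 × 18.998 = 56.994
  H: 9 × 1.008 = 9.072
  N: 1 × 14.007 = 14.007
  O: 1 × 15.999 = 15.999
Sum: 9×12.011 + 1×35.450 + 3×18.998 + 9×1.008 + 1×14.007 + 1×15.999 = 239.621 → 239.62 g/mol.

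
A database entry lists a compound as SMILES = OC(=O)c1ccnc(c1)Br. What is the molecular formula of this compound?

C6H4BrNO2

Walk through each heavy atom and fill implicit hydrogens from standard valence (C 4, N 3, O 2, S 2, halogen 1); for lowercase aromatic atoms, an aromatic c carries 1 H when it has two neighbours and 0 H with three, and aromatic n carries 0 H:
  atom 1: O, bond orders sum to 1 (valence 2) → 1 H
  atom 2: C, bond orders sum to 4 (valence 4) → 0 H
  atom 3: O, bond orders sum to 2 (valence 2) → 0 H
  atom 4: aromatic c, 3 neighbours → 0 H
  atom 5: aromatic c, 2 neighbours → 1 H
  atom 6: aromatic c, 2 neighbours → 1 H
  atom 7: aromatic n, 2 neighbours → 0 H
  atom 8: aromatic c, 3 neighbours → 0 H
  atom 9: aromatic c, 2 neighbours → 1 H
  atom 10: Br (halogen, monovalent) → 0 H
Totals → C:6, H:4, Br:1, N:1, O:2.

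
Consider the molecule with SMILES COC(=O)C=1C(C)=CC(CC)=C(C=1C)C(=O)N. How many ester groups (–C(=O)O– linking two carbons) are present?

The ester motif appears at heavy-atom position 3 in the SMILES.
Other groups present: 1 amide.
Ester count: 1.

1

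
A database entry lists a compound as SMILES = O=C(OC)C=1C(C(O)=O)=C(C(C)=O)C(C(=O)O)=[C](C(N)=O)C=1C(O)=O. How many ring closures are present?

In SMILES, each pair of matching ring-closure digits denotes one ring-closing bond; the number of such bonds equals the number of independent rings.
Ring-closure bonds here: 1.

1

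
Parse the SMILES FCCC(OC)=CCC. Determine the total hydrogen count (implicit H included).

Walk through each heavy atom and fill implicit hydrogens from standard valence (C 4, N 3, O 2, S 2, halogen 1):
  atom 1: F (halogen, monovalent) → 0 H
  atom 2: C, bond orders sum to 2 (valence 4) → 2 H
  atom 3: C, bond orders sum to 2 (valence 4) → 2 H
  atom 4: C, bond orders sum to 4 (valence 4) → 0 H
  atom 5: O, bond orders sum to 2 (valence 2) → 0 H
  atom 6: C, bond orders sum to 1 (valence 4) → 3 H
  atom 7: C, bond orders sum to 3 (valence 4) → 1 H
  atom 8: C, bond orders sum to 2 (valence 4) → 2 H
  atom 9: C, bond orders sum to 1 (valence 4) → 3 H
Total hydrogens: 13.

13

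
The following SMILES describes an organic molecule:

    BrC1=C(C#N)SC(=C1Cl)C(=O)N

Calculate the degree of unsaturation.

6

Molecular formula: C6H2BrClN2OS.
DoU = (2C + 2 + N − H − X) / 2, where X is the halogen count and O/S are ignored.
    = (2·6 + 2 + 2 − 2 − 2) / 2 = 12 / 2 = 6.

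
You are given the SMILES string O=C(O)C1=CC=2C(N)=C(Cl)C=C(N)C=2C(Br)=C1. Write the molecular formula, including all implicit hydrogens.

Walk through each heavy atom and fill implicit hydrogens from standard valence (C 4, N 3, O 2, S 2, halogen 1):
  atom 1: O, bond orders sum to 2 (valence 2) → 0 H
  atom 2: C, bond orders sum to 4 (valence 4) → 0 H
  atom 3: O, bond orders sum to 1 (valence 2) → 1 H
  atom 4: C, bond orders sum to 4 (valence 4) → 0 H
  atom 5: C, bond orders sum to 3 (valence 4) → 1 H
  atom 6: C, bond orders sum to 4 (valence 4) → 0 H
  atom 7: C, bond orders sum to 4 (valence 4) → 0 H
  atom 8: N, bond orders sum to 1 (valence 3) → 2 H
  atom 9: C, bond orders sum to 4 (valence 4) → 0 H
  atom 10: Cl (halogen, monovalent) → 0 H
  atom 11: C, bond orders sum to 3 (valence 4) → 1 H
  atom 12: C, bond orders sum to 4 (valence 4) → 0 H
  atom 13: N, bond orders sum to 1 (valence 3) → 2 H
  atom 14: C, bond orders sum to 4 (valence 4) → 0 H
  atom 15: C, bond orders sum to 4 (valence 4) → 0 H
  atom 16: Br (halogen, monovalent) → 0 H
  atom 17: C, bond orders sum to 3 (valence 4) → 1 H
Totals → C:11, H:8, Br:1, Cl:1, N:2, O:2.

C11H8BrClN2O2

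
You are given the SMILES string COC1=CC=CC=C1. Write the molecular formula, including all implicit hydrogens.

C7H8O

Walk through each heavy atom and fill implicit hydrogens from standard valence (C 4, N 3, O 2, S 2, halogen 1):
  atom 1: C, bond orders sum to 1 (valence 4) → 3 H
  atom 2: O, bond orders sum to 2 (valence 2) → 0 H
  atom 3: C, bond orders sum to 4 (valence 4) → 0 H
  atom 4: C, bond orders sum to 3 (valence 4) → 1 H
  atom 5: C, bond orders sum to 3 (valence 4) → 1 H
  atom 6: C, bond orders sum to 3 (valence 4) → 1 H
  atom 7: C, bond orders sum to 3 (valence 4) → 1 H
  atom 8: C, bond orders sum to 3 (valence 4) → 1 H
Totals → C:7, H:8, O:1.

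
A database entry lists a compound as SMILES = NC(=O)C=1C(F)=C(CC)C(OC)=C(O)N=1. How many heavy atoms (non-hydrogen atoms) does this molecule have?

15

Every atom symbol written in the SMILES (organic subset) is one heavy atom; implicit H are not written.
Heavy atoms by element → C:9, F:1, N:2, O:3.
Total: 15.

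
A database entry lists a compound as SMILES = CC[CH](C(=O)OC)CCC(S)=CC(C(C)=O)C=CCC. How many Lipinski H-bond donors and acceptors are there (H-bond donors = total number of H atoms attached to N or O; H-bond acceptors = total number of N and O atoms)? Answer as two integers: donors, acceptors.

Donors: find every N or O and count the H atoms it carries.
  atom 5 (O): bond orders sum to 2 → 0 H
  atom 6 (O): bond orders sum to 2 → 0 H
  atom 16 (O): bond orders sum to 2 → 0 H
Lipinski HBD = 0.
Acceptors: N atoms = 0, O atoms = 3 → HBA = 3.

0, 3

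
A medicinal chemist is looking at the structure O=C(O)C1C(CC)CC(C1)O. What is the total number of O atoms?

Scan the SMILES for O atoms (remember two-letter symbols like Cl and Br are single atoms).
Oxygen count: 3.

3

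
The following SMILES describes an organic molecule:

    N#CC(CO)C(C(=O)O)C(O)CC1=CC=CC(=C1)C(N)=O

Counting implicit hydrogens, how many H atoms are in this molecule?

Walk through each heavy atom and fill implicit hydrogens from standard valence (C 4, N 3, O 2, S 2, halogen 1):
  atom 1: N, bond orders sum to 3 (valence 3) → 0 H
  atom 2: C, bond orders sum to 4 (valence 4) → 0 H
  atom 3: C, bond orders sum to 3 (valence 4) → 1 H
  atom 4: C, bond orders sum to 2 (valence 4) → 2 H
  atom 5: O, bond orders sum to 1 (valence 2) → 1 H
  atom 6: C, bond orders sum to 3 (valence 4) → 1 H
  atom 7: C, bond orders sum to 4 (valence 4) → 0 H
  atom 8: O, bond orders sum to 2 (valence 2) → 0 H
  atom 9: O, bond orders sum to 1 (valence 2) → 1 H
  atom 10: C, bond orders sum to 3 (valence 4) → 1 H
  atom 11: O, bond orders sum to 1 (valence 2) → 1 H
  atom 12: C, bond orders sum to 2 (valence 4) → 2 H
  atom 13: C, bond orders sum to 4 (valence 4) → 0 H
  atom 14: C, bond orders sum to 3 (valence 4) → 1 H
  atom 15: C, bond orders sum to 3 (valence 4) → 1 H
  atom 16: C, bond orders sum to 3 (valence 4) → 1 H
  atom 17: C, bond orders sum to 4 (valence 4) → 0 H
  atom 18: C, bond orders sum to 3 (valence 4) → 1 H
  atom 19: C, bond orders sum to 4 (valence 4) → 0 H
  atom 20: N, bond orders sum to 1 (valence 3) → 2 H
  atom 21: O, bond orders sum to 2 (valence 2) → 0 H
Total hydrogens: 16.

16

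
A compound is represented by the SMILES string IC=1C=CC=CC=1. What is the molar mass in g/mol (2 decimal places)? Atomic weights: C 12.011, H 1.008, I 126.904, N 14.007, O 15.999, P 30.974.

First, the molecular formula is C6H5I (counting implicit H from valence).
  C: 6 × 12.011 = 72.066
  H: 5 × 1.008 = 5.040
  I: 1 × 126.904 = 126.904
Sum: 6×12.011 + 5×1.008 + 1×126.904 = 204.010 → 204.01 g/mol.

204.01 g/mol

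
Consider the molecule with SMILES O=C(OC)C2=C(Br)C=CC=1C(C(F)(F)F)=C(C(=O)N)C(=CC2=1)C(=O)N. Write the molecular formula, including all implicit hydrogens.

C15H10BrF3N2O4

Walk through each heavy atom and fill implicit hydrogens from standard valence (C 4, N 3, O 2, S 2, halogen 1):
  atom 1: O, bond orders sum to 2 (valence 2) → 0 H
  atom 2: C, bond orders sum to 4 (valence 4) → 0 H
  atom 3: O, bond orders sum to 2 (valence 2) → 0 H
  atom 4: C, bond orders sum to 1 (valence 4) → 3 H
  atom 5: C, bond orders sum to 4 (valence 4) → 0 H
  atom 6: C, bond orders sum to 4 (valence 4) → 0 H
  atom 7: Br (halogen, monovalent) → 0 H
  atom 8: C, bond orders sum to 3 (valence 4) → 1 H
  atom 9: C, bond orders sum to 3 (valence 4) → 1 H
  atom 10: C, bond orders sum to 4 (valence 4) → 0 H
  atom 11: C, bond orders sum to 4 (valence 4) → 0 H
  atom 12: C, bond orders sum to 4 (valence 4) → 0 H
  atom 13: F (halogen, monovalent) → 0 H
  atom 14: F (halogen, monovalent) → 0 H
  atom 15: F (halogen, monovalent) → 0 H
  atom 16: C, bond orders sum to 4 (valence 4) → 0 H
  atom 17: C, bond orders sum to 4 (valence 4) → 0 H
  atom 18: O, bond orders sum to 2 (valence 2) → 0 H
  atom 19: N, bond orders sum to 1 (valence 3) → 2 H
  atom 20: C, bond orders sum to 4 (valence 4) → 0 H
  atom 21: C, bond orders sum to 3 (valence 4) → 1 H
  atom 22: C, bond orders sum to 4 (valence 4) → 0 H
  atom 23: C, bond orders sum to 4 (valence 4) → 0 H
  atom 24: O, bond orders sum to 2 (valence 2) → 0 H
  atom 25: N, bond orders sum to 1 (valence 3) → 2 H
Totals → C:15, H:10, Br:1, F:3, N:2, O:4.
In Hill order: C15H10BrF3N2O4.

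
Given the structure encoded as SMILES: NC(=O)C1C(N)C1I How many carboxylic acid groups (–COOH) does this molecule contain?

0

Scan the SMILES for the carboxylic acid motif — none present.
Groups that are present: 1 amide, 1 primary amine.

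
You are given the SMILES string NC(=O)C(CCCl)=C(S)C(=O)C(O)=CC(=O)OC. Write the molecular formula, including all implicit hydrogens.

C10H12ClNO5S

Walk through each heavy atom and fill implicit hydrogens from standard valence (C 4, N 3, O 2, S 2, halogen 1):
  atom 1: N, bond orders sum to 1 (valence 3) → 2 H
  atom 2: C, bond orders sum to 4 (valence 4) → 0 H
  atom 3: O, bond orders sum to 2 (valence 2) → 0 H
  atom 4: C, bond orders sum to 4 (valence 4) → 0 H
  atom 5: C, bond orders sum to 2 (valence 4) → 2 H
  atom 6: C, bond orders sum to 2 (valence 4) → 2 H
  atom 7: Cl (halogen, monovalent) → 0 H
  atom 8: C, bond orders sum to 4 (valence 4) → 0 H
  atom 9: S, bond orders sum to 1 (valence 2) → 1 H
  atom 10: C, bond orders sum to 4 (valence 4) → 0 H
  atom 11: O, bond orders sum to 2 (valence 2) → 0 H
  atom 12: C, bond orders sum to 4 (valence 4) → 0 H
  atom 13: O, bond orders sum to 1 (valence 2) → 1 H
  atom 14: C, bond orders sum to 3 (valence 4) → 1 H
  atom 15: C, bond orders sum to 4 (valence 4) → 0 H
  atom 16: O, bond orders sum to 2 (valence 2) → 0 H
  atom 17: O, bond orders sum to 2 (valence 2) → 0 H
  atom 18: C, bond orders sum to 1 (valence 4) → 3 H
Totals → C:10, H:12, Cl:1, N:1, O:5, S:1.
In Hill order: C10H12ClNO5S.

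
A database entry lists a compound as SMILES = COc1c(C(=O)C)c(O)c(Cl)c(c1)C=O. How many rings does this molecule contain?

In SMILES, each pair of matching ring-closure digits denotes one ring-closing bond; the number of such bonds equals the number of independent rings.
Ring-closure bonds here: 1.

1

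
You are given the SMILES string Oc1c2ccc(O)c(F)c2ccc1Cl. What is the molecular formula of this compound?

C10H6ClFO2

Walk through each heavy atom and fill implicit hydrogens from standard valence (C 4, N 3, O 2, S 2, halogen 1); for lowercase aromatic atoms, an aromatic c carries 1 H when it has two neighbours and 0 H with three, and aromatic n carries 0 H:
  atom 1: O, bond orders sum to 1 (valence 2) → 1 H
  atom 2: aromatic c, 3 neighbours → 0 H
  atom 3: aromatic c, 3 neighbours → 0 H
  atom 4: aromatic c, 2 neighbours → 1 H
  atom 5: aromatic c, 2 neighbours → 1 H
  atom 6: aromatic c, 3 neighbours → 0 H
  atom 7: O, bond orders sum to 1 (valence 2) → 1 H
  atom 8: aromatic c, 3 neighbours → 0 H
  atom 9: F (halogen, monovalent) → 0 H
  atom 10: aromatic c, 3 neighbours → 0 H
  atom 11: aromatic c, 2 neighbours → 1 H
  atom 12: aromatic c, 2 neighbours → 1 H
  atom 13: aromatic c, 3 neighbours → 0 H
  atom 14: Cl (halogen, monovalent) → 0 H
Totals → C:10, H:6, Cl:1, F:1, O:2.
In Hill order: C10H6ClFO2.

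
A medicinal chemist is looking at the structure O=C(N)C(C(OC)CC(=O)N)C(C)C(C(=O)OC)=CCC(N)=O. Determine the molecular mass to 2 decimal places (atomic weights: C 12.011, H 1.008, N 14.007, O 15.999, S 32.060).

329.35 g/mol

First, the molecular formula is C14H23N3O6 (counting implicit H from valence).
  C: 14 × 12.011 = 168.154
  H: 23 × 1.008 = 23.184
  N: 3 × 14.007 = 42.021
  O: 6 × 15.999 = 95.994
Sum: 14×12.011 + 23×1.008 + 3×14.007 + 6×15.999 = 329.353 → 329.35 g/mol.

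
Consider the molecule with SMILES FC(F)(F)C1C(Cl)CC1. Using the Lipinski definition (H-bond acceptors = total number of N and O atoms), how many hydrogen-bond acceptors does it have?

0

N atoms: 0; O atoms: 0.
Lipinski HBA = 0 + 0 = 0.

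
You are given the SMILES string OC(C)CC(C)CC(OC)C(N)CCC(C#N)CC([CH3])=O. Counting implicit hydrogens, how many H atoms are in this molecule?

Walk through each heavy atom and fill implicit hydrogens from standard valence (C 4, N 3, O 2, S 2, halogen 1):
  atom 1: O, bond orders sum to 1 (valence 2) → 1 H
  atom 2: C, bond orders sum to 3 (valence 4) → 1 H
  atom 3: C, bond orders sum to 1 (valence 4) → 3 H
  atom 4: C, bond orders sum to 2 (valence 4) → 2 H
  atom 5: C, bond orders sum to 3 (valence 4) → 1 H
  atom 6: C, bond orders sum to 1 (valence 4) → 3 H
  atom 7: C, bond orders sum to 2 (valence 4) → 2 H
  atom 8: C, bond orders sum to 3 (valence 4) → 1 H
  atom 9: O, bond orders sum to 2 (valence 2) → 0 H
  atom 10: C, bond orders sum to 1 (valence 4) → 3 H
  atom 11: C, bond orders sum to 3 (valence 4) → 1 H
  atom 12: N, bond orders sum to 1 (valence 3) → 2 H
  atom 13: C, bond orders sum to 2 (valence 4) → 2 H
  atom 14: C, bond orders sum to 2 (valence 4) → 2 H
  atom 15: C, bond orders sum to 3 (valence 4) → 1 H
  atom 16: C, bond orders sum to 4 (valence 4) → 0 H
  atom 17: N, bond orders sum to 3 (valence 3) → 0 H
  atom 18: C, bond orders sum to 2 (valence 4) → 2 H
  atom 19: C, bond orders sum to 4 (valence 4) → 0 H
  atom 20: C with explicit H count 3
  atom 21: O, bond orders sum to 2 (valence 2) → 0 H
Total hydrogens: 30.

30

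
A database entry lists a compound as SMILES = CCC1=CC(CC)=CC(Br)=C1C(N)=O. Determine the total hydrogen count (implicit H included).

Walk through each heavy atom and fill implicit hydrogens from standard valence (C 4, N 3, O 2, S 2, halogen 1):
  atom 1: C, bond orders sum to 1 (valence 4) → 3 H
  atom 2: C, bond orders sum to 2 (valence 4) → 2 H
  atom 3: C, bond orders sum to 4 (valence 4) → 0 H
  atom 4: C, bond orders sum to 3 (valence 4) → 1 H
  atom 5: C, bond orders sum to 4 (valence 4) → 0 H
  atom 6: C, bond orders sum to 2 (valence 4) → 2 H
  atom 7: C, bond orders sum to 1 (valence 4) → 3 H
  atom 8: C, bond orders sum to 3 (valence 4) → 1 H
  atom 9: C, bond orders sum to 4 (valence 4) → 0 H
  atom 10: Br (halogen, monovalent) → 0 H
  atom 11: C, bond orders sum to 4 (valence 4) → 0 H
  atom 12: C, bond orders sum to 4 (valence 4) → 0 H
  atom 13: N, bond orders sum to 1 (valence 3) → 2 H
  atom 14: O, bond orders sum to 2 (valence 2) → 0 H
Total hydrogens: 14.

14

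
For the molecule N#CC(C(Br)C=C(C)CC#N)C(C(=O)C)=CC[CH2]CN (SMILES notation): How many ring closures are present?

0

In SMILES, each pair of matching ring-closure digits denotes one ring-closing bond; the number of such bonds equals the number of independent rings.
Ring-closure bonds here: 0.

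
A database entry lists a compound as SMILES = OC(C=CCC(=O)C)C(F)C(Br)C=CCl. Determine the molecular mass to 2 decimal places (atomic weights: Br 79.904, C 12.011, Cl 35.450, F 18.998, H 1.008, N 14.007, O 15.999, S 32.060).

299.56 g/mol

First, the molecular formula is C10H13BrClFO2 (counting implicit H from valence).
  Br: 1 × 79.904 = 79.904
  C: 10 × 12.011 = 120.110
  Cl: 1 × 35.450 = 35.450
  F: 1 × 18.998 = 18.998
  H: 13 × 1.008 = 13.104
  O: 2 × 15.999 = 31.998
Sum: 1×79.904 + 10×12.011 + 1×35.450 + 1×18.998 + 13×1.008 + 2×15.999 = 299.564 → 299.56 g/mol.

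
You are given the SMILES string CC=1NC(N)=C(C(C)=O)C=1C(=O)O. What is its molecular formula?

C8H10N2O3

Walk through each heavy atom and fill implicit hydrogens from standard valence (C 4, N 3, O 2, S 2, halogen 1):
  atom 1: C, bond orders sum to 1 (valence 4) → 3 H
  atom 2: C, bond orders sum to 4 (valence 4) → 0 H
  atom 3: N, bond orders sum to 2 (valence 3) → 1 H
  atom 4: C, bond orders sum to 4 (valence 4) → 0 H
  atom 5: N, bond orders sum to 1 (valence 3) → 2 H
  atom 6: C, bond orders sum to 4 (valence 4) → 0 H
  atom 7: C, bond orders sum to 4 (valence 4) → 0 H
  atom 8: C, bond orders sum to 1 (valence 4) → 3 H
  atom 9: O, bond orders sum to 2 (valence 2) → 0 H
  atom 10: C, bond orders sum to 4 (valence 4) → 0 H
  atom 11: C, bond orders sum to 4 (valence 4) → 0 H
  atom 12: O, bond orders sum to 2 (valence 2) → 0 H
  atom 13: O, bond orders sum to 1 (valence 2) → 1 H
Totals → C:8, H:10, N:2, O:3.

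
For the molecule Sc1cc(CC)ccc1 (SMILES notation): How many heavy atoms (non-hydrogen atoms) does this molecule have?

Every atom symbol written in the SMILES (organic subset) is one heavy atom; implicit H are not written.
Heavy atoms by element → C:8, S:1.
Total: 9.

9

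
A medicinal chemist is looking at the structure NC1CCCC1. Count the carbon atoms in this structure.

5

Count every carbon token in the SMILES (each C, including those in ring-closure positions and inside branches).
Carbon count: 5.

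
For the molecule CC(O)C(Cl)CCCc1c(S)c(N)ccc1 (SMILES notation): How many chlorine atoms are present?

1

Scan the SMILES for Cl atoms (remember two-letter symbols like Cl and Br are single atoms).
Chlorine count: 1.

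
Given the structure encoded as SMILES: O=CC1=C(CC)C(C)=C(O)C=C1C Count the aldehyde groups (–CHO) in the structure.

1

The aldehyde motif appears at heavy-atom position 2 in the SMILES.
Other groups present: 1 hydroxyl.
Aldehyde count: 1.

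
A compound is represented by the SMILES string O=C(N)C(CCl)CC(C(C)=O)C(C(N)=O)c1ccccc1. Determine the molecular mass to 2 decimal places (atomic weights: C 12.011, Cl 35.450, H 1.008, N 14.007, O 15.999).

310.78 g/mol

First, the molecular formula is C15H19ClN2O3 (counting implicit H from valence).
  C: 15 × 12.011 = 180.165
  Cl: 1 × 35.450 = 35.450
  H: 19 × 1.008 = 19.152
  N: 2 × 14.007 = 28.014
  O: 3 × 15.999 = 47.997
Sum: 15×12.011 + 1×35.450 + 19×1.008 + 2×14.007 + 3×15.999 = 310.778 → 310.78 g/mol.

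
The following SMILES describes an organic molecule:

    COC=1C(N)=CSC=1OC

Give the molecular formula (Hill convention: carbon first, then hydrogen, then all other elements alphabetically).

Walk through each heavy atom and fill implicit hydrogens from standard valence (C 4, N 3, O 2, S 2, halogen 1):
  atom 1: C, bond orders sum to 1 (valence 4) → 3 H
  atom 2: O, bond orders sum to 2 (valence 2) → 0 H
  atom 3: C, bond orders sum to 4 (valence 4) → 0 H
  atom 4: C, bond orders sum to 4 (valence 4) → 0 H
  atom 5: N, bond orders sum to 1 (valence 3) → 2 H
  atom 6: C, bond orders sum to 3 (valence 4) → 1 H
  atom 7: S, bond orders sum to 2 (valence 2) → 0 H
  atom 8: C, bond orders sum to 4 (valence 4) → 0 H
  atom 9: O, bond orders sum to 2 (valence 2) → 0 H
  atom 10: C, bond orders sum to 1 (valence 4) → 3 H
Totals → C:6, H:9, N:1, O:2, S:1.

C6H9NO2S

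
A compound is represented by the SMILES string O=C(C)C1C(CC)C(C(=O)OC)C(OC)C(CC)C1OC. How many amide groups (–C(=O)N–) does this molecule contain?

0

Scan the SMILES for the amide motif — none present.
Groups that are present: 1 ester, 2 ether, 1 ketone.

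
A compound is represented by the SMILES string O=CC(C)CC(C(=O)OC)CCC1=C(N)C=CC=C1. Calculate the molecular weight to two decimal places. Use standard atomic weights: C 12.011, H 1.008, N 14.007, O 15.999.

First, the molecular formula is C15H21NO3 (counting implicit H from valence).
  C: 15 × 12.011 = 180.165
  H: 21 × 1.008 = 21.168
  N: 1 × 14.007 = 14.007
  O: 3 × 15.999 = 47.997
Sum: 15×12.011 + 21×1.008 + 1×14.007 + 3×15.999 = 263.337 → 263.34 g/mol.

263.34 g/mol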